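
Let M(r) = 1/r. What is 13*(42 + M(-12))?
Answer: 6539/12 ≈ 544.92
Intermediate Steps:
13*(42 + M(-12)) = 13*(42 + 1/(-12)) = 13*(42 - 1/12) = 13*(503/12) = 6539/12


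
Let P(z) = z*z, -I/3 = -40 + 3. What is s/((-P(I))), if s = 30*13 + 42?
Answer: -48/1369 ≈ -0.035062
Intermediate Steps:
I = 111 (I = -3*(-40 + 3) = -3*(-37) = 111)
P(z) = z²
s = 432 (s = 390 + 42 = 432)
s/((-P(I))) = 432/((-1*111²)) = 432/((-1*12321)) = 432/(-12321) = 432*(-1/12321) = -48/1369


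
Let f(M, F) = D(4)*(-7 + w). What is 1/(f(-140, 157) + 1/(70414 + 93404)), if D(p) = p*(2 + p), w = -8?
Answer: -163818/58974479 ≈ -0.0027778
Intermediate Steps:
f(M, F) = -360 (f(M, F) = (4*(2 + 4))*(-7 - 8) = (4*6)*(-15) = 24*(-15) = -360)
1/(f(-140, 157) + 1/(70414 + 93404)) = 1/(-360 + 1/(70414 + 93404)) = 1/(-360 + 1/163818) = 1/(-58974479/163818) = -163818/58974479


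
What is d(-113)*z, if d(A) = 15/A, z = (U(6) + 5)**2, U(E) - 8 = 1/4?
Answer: -42135/1808 ≈ -23.305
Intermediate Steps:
U(E) = 33/4 (U(E) = 8 + 1/4 = 33/4)
z = 2809/16 (z = (33/4 + 5)**2 = (53/4)**2 = 2809/16 ≈ 175.56)
d(-113)*z = (15/(-113))*(2809/16) = (15*(-1/113))*(2809/16) = -15/113*2809/16 = -42135/1808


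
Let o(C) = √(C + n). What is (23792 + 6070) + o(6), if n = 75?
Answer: 29871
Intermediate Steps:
o(C) = √(75 + C) (o(C) = √(C + 75) = √(75 + C))
(23792 + 6070) + o(6) = (23792 + 6070) + √(75 + 6) = 29862 + √81 = 29862 + 9 = 29871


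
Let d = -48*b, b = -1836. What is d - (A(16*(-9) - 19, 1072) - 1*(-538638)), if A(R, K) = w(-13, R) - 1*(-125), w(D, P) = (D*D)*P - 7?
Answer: -423081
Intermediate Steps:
w(D, P) = -7 + P*D**2 (w(D, P) = D**2*P - 7 = P*D**2 - 7 = -7 + P*D**2)
A(R, K) = 118 + 169*R (A(R, K) = (-7 + R*(-13)**2) - 1*(-125) = (-7 + R*169) + 125 = (-7 + 169*R) + 125 = 118 + 169*R)
d = 88128 (d = -48*(-1836) = 88128)
d - (A(16*(-9) - 19, 1072) - 1*(-538638)) = 88128 - ((118 + 169*(16*(-9) - 19)) - 1*(-538638)) = 88128 - ((118 + 169*(-144 - 19)) + 538638) = 88128 - ((118 + 169*(-163)) + 538638) = 88128 - ((118 - 27547) + 538638) = 88128 - (-27429 + 538638) = 88128 - 1*511209 = 88128 - 511209 = -423081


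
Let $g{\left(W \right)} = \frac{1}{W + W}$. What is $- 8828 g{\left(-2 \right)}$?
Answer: $2207$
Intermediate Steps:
$g{\left(W \right)} = \frac{1}{2 W}$
$- 8828 g{\left(-2 \right)} = - 8828 \frac{1}{2 \left(-2\right)} = - 8828 \cdot \frac{1}{2} \left(- \frac{1}{2}\right) = \left(-8828\right) \left(- \frac{1}{4}\right) = 2207$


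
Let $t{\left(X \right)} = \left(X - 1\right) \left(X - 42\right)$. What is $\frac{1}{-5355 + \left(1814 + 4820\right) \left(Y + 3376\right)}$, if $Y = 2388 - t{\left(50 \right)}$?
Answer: $\frac{1}{35632493} \approx 2.8064 \cdot 10^{-8}$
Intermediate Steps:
$t{\left(X \right)} = \left(-1 + X\right) \left(-42 + X\right)$
$Y = 1996$ ($Y = 2388 - \left(42 + 50^{2} - 2150\right) = 2388 - \left(42 + 2500 - 2150\right) = 2388 - 392 = 1996$)
$\frac{1}{-5355 + \left(1814 + 4820\right) \left(Y + 3376\right)} = \frac{1}{-5355 + \left(1814 + 4820\right) \left(1996 + 3376\right)} = \frac{1}{-5355 + 6634 \cdot 5372} = \frac{1}{-5355 + 35637848} = \frac{1}{35632493}$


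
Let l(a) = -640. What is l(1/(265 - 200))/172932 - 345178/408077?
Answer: -14988372794/17642392941 ≈ -0.84957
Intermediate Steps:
l(1/(265 - 200))/172932 - 345178/408077 = -640/172932 - 345178/408077 = -640*1/172932 - 345178*1/408077 = -160/43233 - 345178/408077 = -14988372794/17642392941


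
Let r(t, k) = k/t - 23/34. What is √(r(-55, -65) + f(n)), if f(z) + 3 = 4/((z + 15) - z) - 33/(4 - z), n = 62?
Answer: I*√10977751785/81345 ≈ 1.288*I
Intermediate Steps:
r(t, k) = -23/34 + k/t (r(t, k) = k/t - 23*1/34 = k/t - 23/34 = -23/34 + k/t)
f(z) = -41/15 - 33/(4 - z) (f(z) = -3 + (4/((z + 15) - z) - 33/(4 - z)) = -3 + (4/((15 + z) - z) - 33/(4 - z)) = -3 + (4/15 - 33/(4 - z)) = -41/15 - 33/(4 - z))
√(r(-55, -65) + f(n)) = √((-23/34 - 65/(-55)) + (659 - 41*62)/(15*(-4 + 62))) = √((-23/34 - 65*(-1/55)) + (1/15)*(659 - 2542)/58) = √((-23/34 + 13/11) + (1/15)*(1/58)*(-1883)) = √(189/374 - 1883/870) = √(-134953/81345) = I*√10977751785/81345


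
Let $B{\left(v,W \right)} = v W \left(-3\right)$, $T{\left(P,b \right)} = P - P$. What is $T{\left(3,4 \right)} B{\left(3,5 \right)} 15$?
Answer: $0$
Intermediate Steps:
$T{\left(P,b \right)} = 0$
$B{\left(v,W \right)} = - 3 W v$ ($B{\left(v,W \right)} = W v \left(-3\right) = - 3 W v$)
$T{\left(3,4 \right)} B{\left(3,5 \right)} 15 = 0 \left(\left(-3\right) 5 \cdot 3\right) 15 = 0 \left(-45\right) 15 = 0 \cdot 15 = 0$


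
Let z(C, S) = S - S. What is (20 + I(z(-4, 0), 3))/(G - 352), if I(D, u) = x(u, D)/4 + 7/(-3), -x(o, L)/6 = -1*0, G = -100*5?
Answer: -53/2556 ≈ -0.020736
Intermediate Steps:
z(C, S) = 0
G = -500
x(o, L) = 0 (x(o, L) = -(-6)*0 = -6*0 = 0)
I(D, u) = -7/3 (I(D, u) = 0/4 + 7/(-3) = 0*(¼) + 7*(-⅓) = 0 - 7/3 = -7/3)
(20 + I(z(-4, 0), 3))/(G - 352) = (20 - 7/3)/(-500 - 352) = (53/3)/(-852) = (53/3)*(-1/852) = -53/2556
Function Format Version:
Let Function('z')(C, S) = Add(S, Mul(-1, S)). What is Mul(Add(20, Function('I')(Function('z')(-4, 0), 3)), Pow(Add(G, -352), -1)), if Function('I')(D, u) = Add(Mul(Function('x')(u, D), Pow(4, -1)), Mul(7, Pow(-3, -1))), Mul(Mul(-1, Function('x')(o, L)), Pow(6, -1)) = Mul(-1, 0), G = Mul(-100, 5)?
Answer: Rational(-53, 2556) ≈ -0.020736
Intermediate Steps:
Function('z')(C, S) = 0
G = -500
Function('x')(o, L) = 0 (Function('x')(o, L) = Mul(-6, Mul(-1, 0)) = Mul(-6, 0) = 0)
Function('I')(D, u) = Rational(-7, 3) (Function('I')(D, u) = Add(Mul(0, Pow(4, -1)), Mul(7, Pow(-3, -1))) = Add(Mul(0, Rational(1, 4)), Mul(7, Rational(-1, 3))) = Add(0, Rational(-7, 3)) = Rational(-7, 3))
Mul(Add(20, Function('I')(Function('z')(-4, 0), 3)), Pow(Add(G, -352), -1)) = Mul(Add(20, Rational(-7, 3)), Pow(Add(-500, -352), -1)) = Mul(Rational(53, 3), Pow(-852, -1)) = Mul(Rational(53, 3), Rational(-1, 852)) = Rational(-53, 2556)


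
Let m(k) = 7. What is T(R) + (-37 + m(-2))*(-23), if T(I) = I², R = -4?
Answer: 706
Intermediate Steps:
T(R) + (-37 + m(-2))*(-23) = (-4)² + (-37 + 7)*(-23) = 16 - 30*(-23) = 16 + 690 = 706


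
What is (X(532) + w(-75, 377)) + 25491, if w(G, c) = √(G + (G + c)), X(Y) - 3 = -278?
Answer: 25216 + √227 ≈ 25231.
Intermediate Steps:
X(Y) = -275 (X(Y) = 3 - 278 = -275)
w(G, c) = √(c + 2*G)
(X(532) + w(-75, 377)) + 25491 = (-275 + √(377 + 2*(-75))) + 25491 = (-275 + √(377 - 150)) + 25491 = (-275 + √227) + 25491 = 25216 + √227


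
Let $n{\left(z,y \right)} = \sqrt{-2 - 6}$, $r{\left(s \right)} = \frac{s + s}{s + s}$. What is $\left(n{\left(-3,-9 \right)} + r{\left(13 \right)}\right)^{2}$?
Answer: $-7 + 4 i \sqrt{2} \approx -7.0 + 5.6569 i$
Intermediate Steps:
$r{\left(s \right)} = 1$ ($r{\left(s \right)} = \frac{2 s}{2 s} = 2 s \frac{1}{2 s} = 1$)
$n{\left(z,y \right)} = 2 i \sqrt{2}$ ($n{\left(z,y \right)} = \sqrt{-8} = 2 i \sqrt{2}$)
$\left(n{\left(-3,-9 \right)} + r{\left(13 \right)}\right)^{2} = \left(2 i \sqrt{2} + 1\right)^{2} = \left(1 + 2 i \sqrt{2}\right)^{2}$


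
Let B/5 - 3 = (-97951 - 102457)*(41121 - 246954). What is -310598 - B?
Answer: -206253209933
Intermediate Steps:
B = 206252899335 (B = 15 + 5*((-97951 - 102457)*(41121 - 246954)) = 15 + 5*(-200408*(-205833)) = 15 + 5*41250579864 = 15 + 206252899320 = 206252899335)
-310598 - B = -310598 - 1*206252899335 = -310598 - 206252899335 = -206253209933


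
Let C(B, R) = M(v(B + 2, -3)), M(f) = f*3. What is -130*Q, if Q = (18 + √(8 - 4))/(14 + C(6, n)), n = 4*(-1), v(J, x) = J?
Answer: -1300/19 ≈ -68.421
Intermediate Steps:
M(f) = 3*f
n = -4
C(B, R) = 6 + 3*B (C(B, R) = 3*(B + 2) = 3*(2 + B) = 6 + 3*B)
Q = 10/19 (Q = (18 + √(8 - 4))/(14 + (6 + 3*6)) = (18 + √4)/(14 + (6 + 18)) = (18 + 2)/(14 + 24) = 20/38 = 20*(1/38) = 10/19 ≈ 0.52632)
-130*Q = -130*10/19 = -1300/19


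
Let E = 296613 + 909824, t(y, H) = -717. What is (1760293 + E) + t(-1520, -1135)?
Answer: 2966013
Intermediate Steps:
E = 1206437
(1760293 + E) + t(-1520, -1135) = (1760293 + 1206437) - 717 = 2966730 - 717 = 2966013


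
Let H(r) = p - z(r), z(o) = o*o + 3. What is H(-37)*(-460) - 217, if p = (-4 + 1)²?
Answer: 626763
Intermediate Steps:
z(o) = 3 + o² (z(o) = o² + 3 = 3 + o²)
p = 9 (p = (-3)² = 9)
H(r) = 6 - r² (H(r) = 9 - (3 + r²) = 9 + (-3 - r²) = 6 - r²)
H(-37)*(-460) - 217 = (6 - 1*(-37)²)*(-460) - 217 = (6 - 1*1369)*(-460) - 217 = (6 - 1369)*(-460) - 217 = -1363*(-460) - 217 = 626980 - 217 = 626763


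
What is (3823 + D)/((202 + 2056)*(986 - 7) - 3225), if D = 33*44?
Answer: 5275/2207357 ≈ 0.0023897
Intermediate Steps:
D = 1452
(3823 + D)/((202 + 2056)*(986 - 7) - 3225) = (3823 + 1452)/((202 + 2056)*(986 - 7) - 3225) = 5275/(2258*979 - 3225) = 5275/(2210582 - 3225) = 5275/2207357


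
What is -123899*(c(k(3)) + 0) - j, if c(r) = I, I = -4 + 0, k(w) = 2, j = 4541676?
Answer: -4046080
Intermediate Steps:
I = -4
c(r) = -4
-123899*(c(k(3)) + 0) - j = -123899*(-4 + 0) - 1*4541676 = -123899*(-4) - 4541676 = 495596 - 4541676 = -4046080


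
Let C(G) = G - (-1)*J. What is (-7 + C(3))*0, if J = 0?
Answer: 0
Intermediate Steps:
C(G) = G (C(G) = G - (-1)*0 = G - 1*0 = G + 0 = G)
(-7 + C(3))*0 = (-7 + 3)*0 = -4*0 = 0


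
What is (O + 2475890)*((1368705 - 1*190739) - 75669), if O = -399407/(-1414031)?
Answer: 3859125937147457109/1414031 ≈ 2.7292e+12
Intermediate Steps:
O = 399407/1414031 (O = -399407*(-1/1414031) = 399407/1414031 ≈ 0.28246)
(O + 2475890)*((1368705 - 1*190739) - 75669) = (399407/1414031 + 2475890)*((1368705 - 1*190739) - 75669) = 3500985611997*((1368705 - 190739) - 75669)/1414031 = 3500985611997*(1177966 - 75669)/1414031 = (3500985611997/1414031)*1102297 = 3859125937147457109/1414031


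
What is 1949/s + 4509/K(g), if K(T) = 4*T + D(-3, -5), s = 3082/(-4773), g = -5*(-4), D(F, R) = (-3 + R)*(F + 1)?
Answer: -146525109/49312 ≈ -2971.4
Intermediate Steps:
D(F, R) = (1 + F)*(-3 + R) (D(F, R) = (-3 + R)*(1 + F) = (1 + F)*(-3 + R))
g = 20
s = -3082/4773 (s = 3082*(-1/4773) = -3082/4773 ≈ -0.64572)
K(T) = 16 + 4*T (K(T) = 4*T + (-3 - 5 - 3*(-3) - 3*(-5)) = 4*T + (-3 - 5 + 9 + 15) = 4*T + 16 = 16 + 4*T)
1949/s + 4509/K(g) = 1949/(-3082/4773) + 4509/(16 + 4*20) = 1949*(-4773/3082) + 4509/(16 + 80) = -9302577/3082 + 4509/96 = -9302577/3082 + 4509*(1/96) = -9302577/3082 + 1503/32 = -146525109/49312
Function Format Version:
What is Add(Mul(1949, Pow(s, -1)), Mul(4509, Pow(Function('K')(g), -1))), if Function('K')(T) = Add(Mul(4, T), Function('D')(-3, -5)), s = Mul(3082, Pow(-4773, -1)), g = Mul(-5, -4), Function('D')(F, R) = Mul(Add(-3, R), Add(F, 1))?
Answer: Rational(-146525109, 49312) ≈ -2971.4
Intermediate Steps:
Function('D')(F, R) = Mul(Add(1, F), Add(-3, R)) (Function('D')(F, R) = Mul(Add(-3, R), Add(1, F)) = Mul(Add(1, F), Add(-3, R)))
g = 20
s = Rational(-3082, 4773) (s = Mul(3082, Rational(-1, 4773)) = Rational(-3082, 4773) ≈ -0.64572)
Function('K')(T) = Add(16, Mul(4, T)) (Function('K')(T) = Add(Mul(4, T), Add(-3, -5, Mul(-3, -3), Mul(-3, -5))) = Add(Mul(4, T), Add(-3, -5, 9, 15)) = Add(Mul(4, T), 16) = Add(16, Mul(4, T)))
Add(Mul(1949, Pow(s, -1)), Mul(4509, Pow(Function('K')(g), -1))) = Add(Mul(1949, Pow(Rational(-3082, 4773), -1)), Mul(4509, Pow(Add(16, Mul(4, 20)), -1))) = Add(Mul(1949, Rational(-4773, 3082)), Mul(4509, Pow(Add(16, 80), -1))) = Add(Rational(-9302577, 3082), Mul(4509, Pow(96, -1))) = Add(Rational(-9302577, 3082), Mul(4509, Rational(1, 96))) = Add(Rational(-9302577, 3082), Rational(1503, 32)) = Rational(-146525109, 49312)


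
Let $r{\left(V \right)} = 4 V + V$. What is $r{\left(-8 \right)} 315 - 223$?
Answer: $-12823$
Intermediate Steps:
$r{\left(V \right)} = 5 V$
$r{\left(-8 \right)} 315 - 223 = 5 \left(-8\right) 315 - 223 = \left(-40\right) 315 - 223 = -12600 - 223 = -12823$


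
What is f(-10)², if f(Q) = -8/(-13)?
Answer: 64/169 ≈ 0.37870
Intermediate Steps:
f(Q) = 8/13 (f(Q) = -8*(-1/13) = 8/13)
f(-10)² = (8/13)² = 64/169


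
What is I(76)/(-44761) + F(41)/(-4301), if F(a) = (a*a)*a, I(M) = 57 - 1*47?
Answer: -181471523/11324533 ≈ -16.025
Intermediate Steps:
I(M) = 10 (I(M) = 57 - 47 = 10)
F(a) = a³ (F(a) = a²*a = a³)
I(76)/(-44761) + F(41)/(-4301) = 10/(-44761) + 41³/(-4301) = 10*(-1/44761) + 68921*(-1/4301) = -10/44761 - 68921/4301 = -181471523/11324533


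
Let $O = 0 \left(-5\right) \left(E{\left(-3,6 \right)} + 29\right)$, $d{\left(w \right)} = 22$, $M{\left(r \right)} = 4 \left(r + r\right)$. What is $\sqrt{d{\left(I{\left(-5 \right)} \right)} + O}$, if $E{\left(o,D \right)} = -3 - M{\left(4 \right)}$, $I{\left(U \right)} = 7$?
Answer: $\sqrt{22} \approx 4.6904$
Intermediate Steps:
$M{\left(r \right)} = 8 r$ ($M{\left(r \right)} = 4 \cdot 2 r = 8 r$)
$E{\left(o,D \right)} = -35$ ($E{\left(o,D \right)} = -3 - 8 \cdot 4 = -3 - 32 = -35$)
$O = 0$ ($O = 0 \left(-5\right) \left(-35 + 29\right) = 0 \left(-6\right) = 0$)
$\sqrt{d{\left(I{\left(-5 \right)} \right)} + O} = \sqrt{22 + 0} = \sqrt{22}$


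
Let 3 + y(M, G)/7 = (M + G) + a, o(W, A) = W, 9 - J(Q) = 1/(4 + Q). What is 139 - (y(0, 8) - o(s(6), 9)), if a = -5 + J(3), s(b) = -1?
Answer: 76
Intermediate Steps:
J(Q) = 9 - 1/(4 + Q)
a = 27/7 (a = -5 + (35 + 9*3)/(4 + 3) = -5 + (35 + 27)/7 = -5 + (⅐)*62 = -5 + 62/7 = 27/7 ≈ 3.8571)
y(M, G) = 6 + 7*G + 7*M (y(M, G) = -21 + 7*((M + G) + 27/7) = -21 + 7*((G + M) + 27/7) = -21 + 7*(27/7 + G + M) = -21 + (27 + 7*G + 7*M) = 6 + 7*G + 7*M)
139 - (y(0, 8) - o(s(6), 9)) = 139 - ((6 + 7*8 + 7*0) - 1*(-1)) = 139 - ((6 + 56 + 0) + 1) = 139 - (62 + 1) = 139 - 1*63 = 139 - 63 = 76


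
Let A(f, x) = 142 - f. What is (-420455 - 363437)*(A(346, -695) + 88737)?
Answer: -69400310436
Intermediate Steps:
(-420455 - 363437)*(A(346, -695) + 88737) = (-420455 - 363437)*((142 - 1*346) + 88737) = -783892*((142 - 346) + 88737) = -783892*(-204 + 88737) = -783892*88533 = -69400310436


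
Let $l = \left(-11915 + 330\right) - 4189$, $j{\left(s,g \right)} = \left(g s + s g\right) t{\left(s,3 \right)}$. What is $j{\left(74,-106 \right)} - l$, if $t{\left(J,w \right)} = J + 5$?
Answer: $-1223578$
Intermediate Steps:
$t{\left(J,w \right)} = 5 + J$
$j{\left(s,g \right)} = 2 g s \left(5 + s\right)$ ($j{\left(s,g \right)} = \left(g s + s g\right) \left(5 + s\right) = \left(g s + g s\right) \left(5 + s\right) = 2 g s \left(5 + s\right)$)
$l = -15774$ ($l = -11585 - 4189 = -15774$)
$j{\left(74,-106 \right)} - l = 2 \left(-106\right) 74 \left(5 + 74\right) - -15774 = 2 \left(-106\right) 74 \cdot 79 + 15774 = -1239352 + 15774 = -1223578$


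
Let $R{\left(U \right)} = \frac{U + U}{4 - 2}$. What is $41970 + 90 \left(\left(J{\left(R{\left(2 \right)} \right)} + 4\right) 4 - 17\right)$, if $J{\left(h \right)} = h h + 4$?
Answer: $44760$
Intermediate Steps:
$R{\left(U \right)} = U$ ($R{\left(U \right)} = \frac{2 U}{2} = 2 U \frac{1}{2} = U$)
$J{\left(h \right)} = 4 + h^{2}$ ($J{\left(h \right)} = h^{2} + 4 = 4 + h^{2}$)
$41970 + 90 \left(\left(J{\left(R{\left(2 \right)} \right)} + 4\right) 4 - 17\right) = 41970 + 90 \left(\left(\left(4 + 2^{2}\right) + 4\right) 4 - 17\right) = 41970 + 90 \left(\left(\left(4 + 4\right) + 4\right) 4 - 17\right) = 41970 + 90 \left(\left(8 + 4\right) 4 - 17\right) = 41970 + 90 \left(12 \cdot 4 - 17\right) = 41970 + 90 \left(48 - 17\right) = 41970 + 90 \cdot 31 = 41970 + 2790 = 44760$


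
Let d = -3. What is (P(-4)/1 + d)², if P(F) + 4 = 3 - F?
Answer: 0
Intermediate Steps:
P(F) = -1 - F (P(F) = -4 + (3 - F) = -1 - F)
(P(-4)/1 + d)² = ((-1 - 1*(-4))/1 - 3)² = ((-1 + 4)*1 - 3)² = (3*1 - 3)² = (3 - 3)² = 0² = 0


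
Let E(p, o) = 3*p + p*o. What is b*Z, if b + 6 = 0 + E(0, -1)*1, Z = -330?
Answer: 1980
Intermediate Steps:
E(p, o) = 3*p + o*p
b = -6 (b = -6 + (0 + (0*(3 - 1))*1) = -6 + (0 + (0*2)*1) = -6 + (0 + 0*1) = -6 + (0 + 0) = -6 + 0 = -6)
b*Z = -6*(-330) = 1980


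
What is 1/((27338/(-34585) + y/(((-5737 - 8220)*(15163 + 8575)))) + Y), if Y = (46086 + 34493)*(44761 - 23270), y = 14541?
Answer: 11458400134610/19842778358726981641897 ≈ 5.7746e-10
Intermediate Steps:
Y = 1731723289 (Y = 80579*21491 = 1731723289)
1/((27338/(-34585) + y/(((-5737 - 8220)*(15163 + 8575)))) + Y) = 1/((27338/(-34585) + 14541/(((-5737 - 8220)*(15163 + 8575)))) + 1731723289) = 1/((27338*(-1/34585) + 14541/((-13957*23738))) + 1731723289) = 1/((-27338/34585 + 14541/(-331311266)) + 1731723289) = 1/((-27338/34585 + 14541*(-1/331311266)) + 1731723289) = 1/((-27338/34585 - 14541/331311266) + 1731723289) = 1/(-9057890290393/11458400134610 + 1731723289) = 1/(19842778358726981641897/11458400134610) = 11458400134610/19842778358726981641897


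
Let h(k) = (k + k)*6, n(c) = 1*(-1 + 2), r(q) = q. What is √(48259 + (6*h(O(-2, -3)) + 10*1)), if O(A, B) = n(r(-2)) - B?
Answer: √48557 ≈ 220.36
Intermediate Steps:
n(c) = 1 (n(c) = 1*1 = 1)
O(A, B) = 1 - B
h(k) = 12*k (h(k) = (2*k)*6 = 12*k)
√(48259 + (6*h(O(-2, -3)) + 10*1)) = √(48259 + (6*(12*(1 - 1*(-3))) + 10*1)) = √(48259 + (6*(12*(1 + 3)) + 10)) = √(48259 + (6*(12*4) + 10)) = √(48259 + (6*48 + 10)) = √(48259 + (288 + 10)) = √(48259 + 298) = √48557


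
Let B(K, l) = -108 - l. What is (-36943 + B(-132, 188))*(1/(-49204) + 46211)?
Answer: -84672773675277/49204 ≈ -1.7209e+9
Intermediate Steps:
(-36943 + B(-132, 188))*(1/(-49204) + 46211) = (-36943 + (-108 - 1*188))*(1/(-49204) + 46211) = (-36943 + (-108 - 188))*(-1/49204 + 46211) = (-36943 - 296)*(2273766043/49204) = -37239*2273766043/49204 = -84672773675277/49204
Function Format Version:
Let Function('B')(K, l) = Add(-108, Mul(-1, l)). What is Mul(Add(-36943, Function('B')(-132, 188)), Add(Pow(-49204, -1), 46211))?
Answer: Rational(-84672773675277, 49204) ≈ -1.7209e+9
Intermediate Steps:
Mul(Add(-36943, Function('B')(-132, 188)), Add(Pow(-49204, -1), 46211)) = Mul(Add(-36943, Add(-108, Mul(-1, 188))), Add(Pow(-49204, -1), 46211)) = Mul(Add(-36943, Add(-108, -188)), Add(Rational(-1, 49204), 46211)) = Mul(Add(-36943, -296), Rational(2273766043, 49204)) = Mul(-37239, Rational(2273766043, 49204)) = Rational(-84672773675277, 49204)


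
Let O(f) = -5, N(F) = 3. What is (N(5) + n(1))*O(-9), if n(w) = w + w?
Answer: -25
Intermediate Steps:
n(w) = 2*w
(N(5) + n(1))*O(-9) = (3 + 2*1)*(-5) = (3 + 2)*(-5) = 5*(-5) = -25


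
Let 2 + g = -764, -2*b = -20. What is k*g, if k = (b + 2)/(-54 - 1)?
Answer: 9192/55 ≈ 167.13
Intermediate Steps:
b = 10 (b = -½*(-20) = 10)
g = -766 (g = -2 - 764 = -766)
k = -12/55 (k = (10 + 2)/(-54 - 1) = 12/(-55) = 12*(-1/55) = -12/55 ≈ -0.21818)
k*g = -12/55*(-766) = 9192/55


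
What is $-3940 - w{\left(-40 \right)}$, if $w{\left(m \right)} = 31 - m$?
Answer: $-4011$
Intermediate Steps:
$-3940 - w{\left(-40 \right)} = -3940 - \left(31 - -40\right) = -3940 - \left(31 + 40\right) = -3940 - 71 = -4011$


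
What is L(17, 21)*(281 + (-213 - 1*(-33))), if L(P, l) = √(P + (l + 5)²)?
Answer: 303*√77 ≈ 2658.8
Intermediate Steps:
L(P, l) = √(P + (5 + l)²)
L(17, 21)*(281 + (-213 - 1*(-33))) = √(17 + (5 + 21)²)*(281 + (-213 - 1*(-33))) = √(17 + 26²)*(281 + (-213 + 33)) = √(17 + 676)*(281 - 180) = √693*101 = (3*√77)*101 = 303*√77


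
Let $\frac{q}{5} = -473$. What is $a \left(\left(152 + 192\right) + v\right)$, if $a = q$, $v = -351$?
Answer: $16555$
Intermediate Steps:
$q = -2365$ ($q = 5 \left(-473\right) = -2365$)
$a = -2365$
$a \left(\left(152 + 192\right) + v\right) = - 2365 \left(\left(152 + 192\right) - 351\right) = - 2365 \left(344 - 351\right) = \left(-2365\right) \left(-7\right) = 16555$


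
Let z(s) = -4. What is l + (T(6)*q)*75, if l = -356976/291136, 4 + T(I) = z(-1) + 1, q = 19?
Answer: -181527411/18196 ≈ -9976.2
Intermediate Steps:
T(I) = -7 (T(I) = -4 + (-4 + 1) = -4 - 3 = -7)
l = -22311/18196 (l = -356976*1/291136 = -22311/18196 ≈ -1.2261)
l + (T(6)*q)*75 = -22311/18196 - 7*19*75 = -22311/18196 - 133*75 = -22311/18196 - 9975 = -181527411/18196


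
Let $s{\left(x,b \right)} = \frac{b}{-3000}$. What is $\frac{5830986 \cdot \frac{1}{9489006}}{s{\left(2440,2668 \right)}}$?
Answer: $- \frac{242957750}{351620389} \approx -0.69097$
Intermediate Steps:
$s{\left(x,b \right)} = - \frac{b}{3000}$ ($s{\left(x,b \right)} = b \left(- \frac{1}{3000}\right) = - \frac{b}{3000}$)
$\frac{5830986 \cdot \frac{1}{9489006}}{s{\left(2440,2668 \right)}} = \frac{5830986 \cdot \frac{1}{9489006}}{\left(- \frac{1}{3000}\right) 2668} = \frac{5830986 \cdot \frac{1}{9489006}}{- \frac{667}{750}} = \frac{971831}{1581501} \left(- \frac{750}{667}\right) = - \frac{242957750}{351620389}$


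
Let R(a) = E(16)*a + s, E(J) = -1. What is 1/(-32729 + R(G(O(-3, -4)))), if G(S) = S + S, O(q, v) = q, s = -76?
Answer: -1/32799 ≈ -3.0489e-5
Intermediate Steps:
G(S) = 2*S
R(a) = -76 - a (R(a) = -a - 76 = -76 - a)
1/(-32729 + R(G(O(-3, -4)))) = 1/(-32729 + (-76 - 2*(-3))) = 1/(-32729 + (-76 - 1*(-6))) = 1/(-32729 + (-76 + 6)) = 1/(-32729 - 70) = 1/(-32799) = -1/32799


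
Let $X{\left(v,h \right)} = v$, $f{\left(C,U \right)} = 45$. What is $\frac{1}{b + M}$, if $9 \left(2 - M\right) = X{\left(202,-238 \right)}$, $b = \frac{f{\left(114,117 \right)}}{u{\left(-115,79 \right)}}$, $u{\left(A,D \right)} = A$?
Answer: $- \frac{207}{4313} \approx -0.047994$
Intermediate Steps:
$b = - \frac{9}{23}$ ($b = \frac{45}{-115} = 45 \left(- \frac{1}{115}\right) = - \frac{9}{23} \approx -0.3913$)
$M = - \frac{184}{9}$ ($M = 2 - \frac{202}{9} = - \frac{184}{9} \approx -20.444$)
$\frac{1}{b + M} = \frac{1}{- \frac{9}{23} - \frac{184}{9}} = \frac{1}{- \frac{4313}{207}} = - \frac{207}{4313}$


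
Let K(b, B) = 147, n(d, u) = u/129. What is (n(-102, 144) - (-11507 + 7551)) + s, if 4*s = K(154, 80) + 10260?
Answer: 1128125/172 ≈ 6558.9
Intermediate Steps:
n(d, u) = u/129 (n(d, u) = u*(1/129) = u/129)
s = 10407/4 (s = (147 + 10260)/4 = (¼)*10407 = 10407/4 ≈ 2601.8)
(n(-102, 144) - (-11507 + 7551)) + s = ((1/129)*144 - (-11507 + 7551)) + 10407/4 = (48/43 - 1*(-3956)) + 10407/4 = (48/43 + 3956) + 10407/4 = 170156/43 + 10407/4 = 1128125/172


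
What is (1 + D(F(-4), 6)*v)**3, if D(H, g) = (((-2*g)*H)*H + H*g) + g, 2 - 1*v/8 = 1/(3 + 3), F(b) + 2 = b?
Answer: -310976734375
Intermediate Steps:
F(b) = -2 + b
v = 44/3 (v = 16 - 8/(3 + 3) = 16 - 8/6 = 16 - 8*1/6 = 16 - 4/3 = 44/3 ≈ 14.667)
D(H, g) = g + H*g - 2*g*H**2 (D(H, g) = ((-2*H*g)*H + H*g) + g = (-2*g*H**2 + H*g) + g = (H*g - 2*g*H**2) + g = g + H*g - 2*g*H**2)
(1 + D(F(-4), 6)*v)**3 = (1 + (6*(1 + (-2 - 4) - 2*(-2 - 4)**2))*(44/3))**3 = (1 + (6*(1 - 6 - 2*(-6)**2))*(44/3))**3 = (1 + (6*(1 - 6 - 2*36))*(44/3))**3 = (1 + (6*(1 - 6 - 72))*(44/3))**3 = (1 + (6*(-77))*(44/3))**3 = (1 - 462*44/3)**3 = (1 - 6776)**3 = (-6775)**3 = -310976734375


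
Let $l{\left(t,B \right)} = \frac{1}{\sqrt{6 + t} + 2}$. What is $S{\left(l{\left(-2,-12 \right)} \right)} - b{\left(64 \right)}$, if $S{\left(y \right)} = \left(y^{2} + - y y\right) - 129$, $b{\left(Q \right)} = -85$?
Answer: $-44$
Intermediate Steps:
$l{\left(t,B \right)} = \frac{1}{2 + \sqrt{6 + t}}$
$S{\left(y \right)} = -129$ ($S{\left(y \right)} = \left(y^{2} - y^{2}\right) - 129 = 0 - 129 = -129$)
$S{\left(l{\left(-2,-12 \right)} \right)} - b{\left(64 \right)} = -129 - -85 = -129 + 85 = -44$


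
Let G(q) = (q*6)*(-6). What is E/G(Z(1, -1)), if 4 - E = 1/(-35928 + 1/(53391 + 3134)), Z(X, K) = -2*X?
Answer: 8123377321/146219774328 ≈ 0.055556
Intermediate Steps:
G(q) = -36*q (G(q) = (6*q)*(-6) = -36*q)
E = 8123377321/2030830199 (E = 4 - 1/(-35928 + 1/(53391 + 3134)) = 4 - 1/(-35928 + 1/56525) = 4 - 1/(-2030830199/56525) = 4 - 1*(-56525/2030830199) = 4 + 56525/2030830199 = 8123377321/2030830199 ≈ 4.0000)
E/G(Z(1, -1)) = 8123377321/(2030830199*((-(-72)))) = 8123377321/(2030830199*((-36*(-2)))) = (8123377321/2030830199)/72 = (8123377321/2030830199)*(1/72) = 8123377321/146219774328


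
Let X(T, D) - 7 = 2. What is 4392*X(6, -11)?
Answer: 39528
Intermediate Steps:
X(T, D) = 9 (X(T, D) = 7 + 2 = 9)
4392*X(6, -11) = 4392*9 = 39528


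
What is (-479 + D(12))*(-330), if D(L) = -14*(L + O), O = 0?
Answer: 213510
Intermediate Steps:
D(L) = -14*L (D(L) = -14*(L + 0) = -14*L)
(-479 + D(12))*(-330) = (-479 - 14*12)*(-330) = (-479 - 168)*(-330) = -647*(-330) = 213510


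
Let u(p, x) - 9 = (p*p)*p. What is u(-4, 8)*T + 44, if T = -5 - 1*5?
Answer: 594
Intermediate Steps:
u(p, x) = 9 + p³ (u(p, x) = 9 + (p*p)*p = 9 + p²*p = 9 + p³)
T = -10 (T = -5 - 5 = -10)
u(-4, 8)*T + 44 = (9 + (-4)³)*(-10) + 44 = (9 - 64)*(-10) + 44 = -55*(-10) + 44 = 550 + 44 = 594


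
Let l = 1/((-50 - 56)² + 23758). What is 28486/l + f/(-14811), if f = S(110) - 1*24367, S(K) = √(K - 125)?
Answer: 14764183697491/14811 - I*√15/14811 ≈ 9.9684e+8 - 0.00026149*I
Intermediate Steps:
S(K) = √(-125 + K)
f = -24367 + I*√15 (f = √(-125 + 110) - 1*24367 = √(-15) - 24367 = I*√15 - 24367 = -24367 + I*√15 ≈ -24367.0 + 3.873*I)
l = 1/34994 (l = 1/((-106)² + 23758) = 1/(11236 + 23758) = 1/34994 ≈ 2.8576e-5)
28486/l + f/(-14811) = 28486/(1/34994) + (-24367 + I*√15)/(-14811) = 28486*34994 + (-24367 + I*√15)*(-1/14811) = 996839084 + (24367/14811 - I*√15/14811) = 14764183697491/14811 - I*√15/14811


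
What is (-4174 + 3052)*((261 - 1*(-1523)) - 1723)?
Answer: -68442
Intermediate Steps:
(-4174 + 3052)*((261 - 1*(-1523)) - 1723) = -1122*((261 + 1523) - 1723) = -1122*(1784 - 1723) = -1122*61 = -68442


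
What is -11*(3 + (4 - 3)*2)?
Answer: -55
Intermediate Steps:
-11*(3 + (4 - 3)*2) = -11*(3 + 1*2) = -11*(3 + 2) = -11*5 = -55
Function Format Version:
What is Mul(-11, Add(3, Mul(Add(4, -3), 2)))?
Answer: -55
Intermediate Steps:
Mul(-11, Add(3, Mul(Add(4, -3), 2))) = Mul(-11, Add(3, Mul(1, 2))) = Mul(-11, Add(3, 2)) = Mul(-11, 5) = -55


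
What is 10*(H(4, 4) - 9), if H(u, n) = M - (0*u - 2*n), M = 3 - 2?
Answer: 0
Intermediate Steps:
M = 1
H(u, n) = 1 + 2*n (H(u, n) = 1 - (0*u - 2*n) = 1 - (0 - 2*n) = 1 - (-2)*n = 1 + 2*n)
10*(H(4, 4) - 9) = 10*((1 + 2*4) - 9) = 10*((1 + 8) - 9) = 10*(9 - 9) = 10*0 = 0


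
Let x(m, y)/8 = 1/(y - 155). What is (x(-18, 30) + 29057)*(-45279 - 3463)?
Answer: -177036646814/125 ≈ -1.4163e+9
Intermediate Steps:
x(m, y) = 8/(-155 + y) (x(m, y) = 8/(y - 155) = 8/(-155 + y))
(x(-18, 30) + 29057)*(-45279 - 3463) = (8/(-155 + 30) + 29057)*(-45279 - 3463) = (8/(-125) + 29057)*(-48742) = (8*(-1/125) + 29057)*(-48742) = (-8/125 + 29057)*(-48742) = (3632117/125)*(-48742) = -177036646814/125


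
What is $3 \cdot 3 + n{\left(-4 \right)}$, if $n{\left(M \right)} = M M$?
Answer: $25$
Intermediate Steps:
$n{\left(M \right)} = M^{2}$
$3 \cdot 3 + n{\left(-4 \right)} = 3 \cdot 3 + \left(-4\right)^{2} = 9 + 16 = 25$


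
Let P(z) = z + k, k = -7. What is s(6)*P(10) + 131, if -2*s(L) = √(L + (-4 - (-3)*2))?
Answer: 131 - 3*√2 ≈ 126.76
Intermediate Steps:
s(L) = -√(2 + L)/2 (s(L) = -√(L + (-4 - (-3)*2))/2 = -√(L + (-4 - 1*(-6)))/2 = -√(L + (-4 + 6))/2 = -√(L + 2)/2 = -√(2 + L)/2)
P(z) = -7 + z (P(z) = z - 7 = -7 + z)
s(6)*P(10) + 131 = (-√(2 + 6)/2)*(-7 + 10) + 131 = -√2*3 + 131 = -3*√2 + 131 = 131 - 3*√2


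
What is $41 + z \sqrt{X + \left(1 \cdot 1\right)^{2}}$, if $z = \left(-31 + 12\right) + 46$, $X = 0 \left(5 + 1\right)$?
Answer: $68$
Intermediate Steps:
$X = 0$ ($X = 0 \cdot 6 = 0$)
$z = 27$ ($z = -19 + 46 = 27$)
$41 + z \sqrt{X + \left(1 \cdot 1\right)^{2}} = 41 + 27 \sqrt{0 + \left(1 \cdot 1\right)^{2}} = 41 + 27 \sqrt{0 + 1^{2}} = 41 + 27 \sqrt{0 + 1} = 41 + 27 \sqrt{1} = 41 + 27 \cdot 1 = 41 + 27 = 68$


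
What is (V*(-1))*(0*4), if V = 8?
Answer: 0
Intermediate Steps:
(V*(-1))*(0*4) = (8*(-1))*(0*4) = -8*0 = 0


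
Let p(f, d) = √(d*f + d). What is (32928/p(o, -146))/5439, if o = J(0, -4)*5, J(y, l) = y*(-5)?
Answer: -112*I*√146/2701 ≈ -0.50104*I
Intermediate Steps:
J(y, l) = -5*y
o = 0 (o = -5*0*5 = 0*5 = 0)
p(f, d) = √(d + d*f)
(32928/p(o, -146))/5439 = (32928/(√(-146*(1 + 0))))/5439 = (32928/(√(-146*1)))*(1/5439) = (32928/(√(-146)))*(1/5439) = (32928/((I*√146)))*(1/5439) = (32928*(-I*√146/146))*(1/5439) = -16464*I*√146/73*(1/5439) = -112*I*√146/2701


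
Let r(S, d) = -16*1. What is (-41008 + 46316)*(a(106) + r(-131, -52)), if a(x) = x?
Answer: 477720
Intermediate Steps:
r(S, d) = -16
(-41008 + 46316)*(a(106) + r(-131, -52)) = (-41008 + 46316)*(106 - 16) = 5308*90 = 477720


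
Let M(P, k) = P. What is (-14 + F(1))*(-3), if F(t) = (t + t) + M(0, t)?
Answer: 36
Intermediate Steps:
F(t) = 2*t (F(t) = (t + t) + 0 = 2*t + 0 = 2*t)
(-14 + F(1))*(-3) = (-14 + 2*1)*(-3) = (-14 + 2)*(-3) = -12*(-3) = 36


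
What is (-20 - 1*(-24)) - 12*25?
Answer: -296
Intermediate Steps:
(-20 - 1*(-24)) - 12*25 = (-20 + 24) - 300 = 4 - 300 = -296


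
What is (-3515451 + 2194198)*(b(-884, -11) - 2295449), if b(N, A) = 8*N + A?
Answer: 3042227312596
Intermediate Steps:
b(N, A) = A + 8*N
(-3515451 + 2194198)*(b(-884, -11) - 2295449) = (-3515451 + 2194198)*((-11 + 8*(-884)) - 2295449) = -1321253*((-11 - 7072) - 2295449) = -1321253*(-7083 - 2295449) = -1321253*(-2302532) = 3042227312596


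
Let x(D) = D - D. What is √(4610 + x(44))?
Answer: √4610 ≈ 67.897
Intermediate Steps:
x(D) = 0
√(4610 + x(44)) = √(4610 + 0) = √4610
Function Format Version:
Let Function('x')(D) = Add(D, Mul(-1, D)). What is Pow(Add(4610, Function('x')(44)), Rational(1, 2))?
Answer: Pow(4610, Rational(1, 2)) ≈ 67.897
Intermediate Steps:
Function('x')(D) = 0
Pow(Add(4610, Function('x')(44)), Rational(1, 2)) = Pow(Add(4610, 0), Rational(1, 2)) = Pow(4610, Rational(1, 2))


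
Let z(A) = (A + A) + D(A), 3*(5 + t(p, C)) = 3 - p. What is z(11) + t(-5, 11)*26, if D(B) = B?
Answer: -83/3 ≈ -27.667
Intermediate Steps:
t(p, C) = -4 - p/3 (t(p, C) = -5 + (3 - p)/3 = -5 + (1 - p/3) = -4 - p/3)
z(A) = 3*A (z(A) = (A + A) + A = 2*A + A = 3*A)
z(11) + t(-5, 11)*26 = 3*11 + (-4 - 1/3*(-5))*26 = 33 + (-4 + 5/3)*26 = 33 - 7/3*26 = 33 - 182/3 = -83/3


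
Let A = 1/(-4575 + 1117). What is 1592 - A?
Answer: 5505137/3458 ≈ 1592.0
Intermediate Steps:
A = -1/3458 (A = 1/(-3458) = -1/3458 ≈ -0.00028918)
1592 - A = 1592 - 1*(-1/3458) = 1592 + 1/3458 = 5505137/3458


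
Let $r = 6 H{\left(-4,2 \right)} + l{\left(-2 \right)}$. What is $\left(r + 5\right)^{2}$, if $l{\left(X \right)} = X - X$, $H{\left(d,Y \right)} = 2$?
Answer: $289$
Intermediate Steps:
$l{\left(X \right)} = 0$
$r = 12$ ($r = 6 \cdot 2 + 0 = 12 + 0 = 12$)
$\left(r + 5\right)^{2} = \left(12 + 5\right)^{2} = 17^{2} = 289$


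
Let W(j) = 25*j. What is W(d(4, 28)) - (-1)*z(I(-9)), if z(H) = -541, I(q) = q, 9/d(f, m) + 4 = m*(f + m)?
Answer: -482347/892 ≈ -540.75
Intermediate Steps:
d(f, m) = 9/(-4 + m*(f + m))
W(d(4, 28)) - (-1)*z(I(-9)) = 25*(9/(-4 + 28**2 + 4*28)) - (-1)*(-541) = 25*(9/(-4 + 784 + 112)) - 1*541 = 25*(9/892) - 541 = 225/892 - 541 = -482347/892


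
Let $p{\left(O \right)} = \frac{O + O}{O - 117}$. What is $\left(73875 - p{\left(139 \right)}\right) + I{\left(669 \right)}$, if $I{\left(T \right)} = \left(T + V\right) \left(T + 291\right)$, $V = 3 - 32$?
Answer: $\frac{7570886}{11} \approx 6.8826 \cdot 10^{5}$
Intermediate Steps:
$V = -29$ ($V = 3 - 32 = -29$)
$p{\left(O \right)} = \frac{2 O}{-117 + O}$
$I{\left(T \right)} = \left(-29 + T\right) \left(291 + T\right)$ ($I{\left(T \right)} = \left(T - 29\right) \left(T + 291\right) = \left(-29 + T\right) \left(291 + T\right)$)
$\left(73875 - p{\left(139 \right)}\right) + I{\left(669 \right)} = \left(73875 - 2 \cdot 139 \frac{1}{-117 + 139}\right) + \left(-8439 + 669^{2} + 262 \cdot 669\right) = \left(73875 - 2 \cdot 139 \cdot \frac{1}{22}\right) + \left(-8439 + 447561 + 175278\right) = \left(73875 - 2 \cdot 139 \cdot \frac{1}{22}\right) + 614400 = \left(73875 - \frac{139}{11}\right) + 614400 = \frac{812486}{11} + 614400 = \frac{7570886}{11}$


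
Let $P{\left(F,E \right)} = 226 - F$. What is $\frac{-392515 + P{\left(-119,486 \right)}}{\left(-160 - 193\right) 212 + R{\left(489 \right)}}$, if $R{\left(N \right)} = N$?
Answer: $\frac{392170}{74347} \approx 5.2749$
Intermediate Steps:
$\frac{-392515 + P{\left(-119,486 \right)}}{\left(-160 - 193\right) 212 + R{\left(489 \right)}} = \frac{-392515 + \left(226 - -119\right)}{\left(-160 - 193\right) 212 + 489} = \frac{-392515 + \left(226 + 119\right)}{\left(-353\right) 212 + 489} = \frac{-392515 + 345}{-74836 + 489} = - \frac{392170}{-74347} = \left(-392170\right) \left(- \frac{1}{74347}\right) = \frac{392170}{74347}$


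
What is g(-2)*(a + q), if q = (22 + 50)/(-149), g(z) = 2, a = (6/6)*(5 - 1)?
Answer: 1048/149 ≈ 7.0336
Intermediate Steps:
a = 4 (a = (6*(⅙))*4 = 1*4 = 4)
q = -72/149 (q = 72*(-1/149) = -72/149 ≈ -0.48322)
g(-2)*(a + q) = 2*(4 - 72/149) = 2*(524/149) = 1048/149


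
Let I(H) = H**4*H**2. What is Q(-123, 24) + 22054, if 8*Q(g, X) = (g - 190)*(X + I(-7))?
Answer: -36655217/8 ≈ -4.5819e+6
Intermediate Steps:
I(H) = H**6
Q(g, X) = (-190 + g)*(117649 + X)/8 (Q(g, X) = ((g - 190)*(X + (-7)**6))/8 = ((-190 + g)*(X + 117649))/8 = ((-190 + g)*(117649 + X))/8 = (-190 + g)*(117649 + X)/8)
Q(-123, 24) + 22054 = (-11176655/4 - 95/4*24 + (117649/8)*(-123) + (1/8)*24*(-123)) + 22054 = (-11176655/4 - 570 - 14470827/8 - 369) + 22054 = -36831649/8 + 22054 = -36655217/8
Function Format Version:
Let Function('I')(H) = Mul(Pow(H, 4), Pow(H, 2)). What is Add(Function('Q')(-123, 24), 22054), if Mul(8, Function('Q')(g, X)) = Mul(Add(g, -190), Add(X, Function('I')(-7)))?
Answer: Rational(-36655217, 8) ≈ -4.5819e+6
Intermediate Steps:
Function('I')(H) = Pow(H, 6)
Function('Q')(g, X) = Mul(Rational(1, 8), Add(-190, g), Add(117649, X)) (Function('Q')(g, X) = Mul(Rational(1, 8), Mul(Add(g, -190), Add(X, Pow(-7, 6)))) = Mul(Rational(1, 8), Mul(Add(-190, g), Add(X, 117649))) = Mul(Rational(1, 8), Mul(Add(-190, g), Add(117649, X))) = Mul(Rational(1, 8), Add(-190, g), Add(117649, X)))
Add(Function('Q')(-123, 24), 22054) = Add(Add(Rational(-11176655, 4), Mul(Rational(-95, 4), 24), Mul(Rational(117649, 8), -123), Mul(Rational(1, 8), 24, -123)), 22054) = Add(Add(Rational(-11176655, 4), -570, Rational(-14470827, 8), -369), 22054) = Add(Rational(-36831649, 8), 22054) = Rational(-36655217, 8)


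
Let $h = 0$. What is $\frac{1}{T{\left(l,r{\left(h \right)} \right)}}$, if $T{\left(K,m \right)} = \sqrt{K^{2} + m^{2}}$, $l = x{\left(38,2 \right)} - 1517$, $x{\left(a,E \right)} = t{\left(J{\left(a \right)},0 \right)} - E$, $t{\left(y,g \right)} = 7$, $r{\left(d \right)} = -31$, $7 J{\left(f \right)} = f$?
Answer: $\frac{\sqrt{2287105}}{2287105} \approx 0.00066124$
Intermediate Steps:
$J{\left(f \right)} = \frac{f}{7}$
$x{\left(a,E \right)} = 7 - E$
$l = -1512$ ($l = \left(7 - 2\right) - 1517 = 5 - 1517 = -1512$)
$\frac{1}{T{\left(l,r{\left(h \right)} \right)}} = \frac{1}{\sqrt{\left(-1512\right)^{2} + \left(-31\right)^{2}}} = \frac{1}{\sqrt{2286144 + 961}} = \frac{1}{\sqrt{2287105}} = \frac{\sqrt{2287105}}{2287105}$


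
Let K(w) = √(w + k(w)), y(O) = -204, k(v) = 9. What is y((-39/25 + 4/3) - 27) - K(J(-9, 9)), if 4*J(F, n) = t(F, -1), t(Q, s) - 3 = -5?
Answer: -204 - √34/2 ≈ -206.92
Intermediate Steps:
t(Q, s) = -2 (t(Q, s) = 3 - 5 = -2)
J(F, n) = -½ (J(F, n) = (¼)*(-2) = -½)
K(w) = √(9 + w) (K(w) = √(w + 9) = √(9 + w))
y((-39/25 + 4/3) - 27) - K(J(-9, 9)) = -204 - √(9 - ½) = -204 - √(17/2) = -204 - √34/2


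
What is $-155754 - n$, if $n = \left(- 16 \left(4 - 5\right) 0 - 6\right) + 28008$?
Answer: $-183756$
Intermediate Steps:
$n = 28002$ ($n = \left(- 16 \left(\left(-1\right) 0\right) - 6\right) + 28008 = \left(\left(-16\right) 0 - 6\right) + 28008 = \left(0 - 6\right) + 28008 = -6 + 28008 = 28002$)
$-155754 - n = -155754 - 28002 = -183756$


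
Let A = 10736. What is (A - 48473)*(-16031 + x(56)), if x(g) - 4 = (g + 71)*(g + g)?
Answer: 68039811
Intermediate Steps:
x(g) = 4 + 2*g*(71 + g) (x(g) = 4 + (g + 71)*(g + g) = 4 + (71 + g)*(2*g) = 4 + 2*g*(71 + g))
(A - 48473)*(-16031 + x(56)) = (10736 - 48473)*(-16031 + (4 + 2*56² + 142*56)) = -37737*(-16031 + (4 + 2*3136 + 7952)) = -37737*(-16031 + (4 + 6272 + 7952)) = -37737*(-16031 + 14228) = -37737*(-1803) = 68039811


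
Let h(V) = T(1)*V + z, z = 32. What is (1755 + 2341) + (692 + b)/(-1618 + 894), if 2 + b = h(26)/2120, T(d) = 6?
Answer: 1571351373/383720 ≈ 4095.0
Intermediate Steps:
h(V) = 32 + 6*V (h(V) = 6*V + 32 = 32 + 6*V)
b = -1013/530 (b = -2 + (32 + 6*26)/2120 = -2 + (32 + 156)*(1/2120) = -2 + 188*(1/2120) = -2 + 47/530 = -1013/530 ≈ -1.9113)
(1755 + 2341) + (692 + b)/(-1618 + 894) = (1755 + 2341) + (692 - 1013/530)/(-1618 + 894) = 4096 + (365747/530)/(-724) = 4096 + (365747/530)*(-1/724) = 4096 - 365747/383720 = 1571351373/383720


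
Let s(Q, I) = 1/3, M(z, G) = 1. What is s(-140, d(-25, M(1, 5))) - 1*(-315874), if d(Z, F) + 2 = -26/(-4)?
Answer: 947623/3 ≈ 3.1587e+5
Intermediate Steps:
d(Z, F) = 9/2 (d(Z, F) = -2 - 26/(-4) = -2 - 26*(-¼) = -2 + 13/2 = 9/2)
s(Q, I) = ⅓
s(-140, d(-25, M(1, 5))) - 1*(-315874) = ⅓ - 1*(-315874) = ⅓ + 315874 = 947623/3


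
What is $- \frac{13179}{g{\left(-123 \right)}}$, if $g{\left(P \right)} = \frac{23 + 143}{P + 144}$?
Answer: $- \frac{276759}{166} \approx -1667.2$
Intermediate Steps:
$g{\left(P \right)} = \frac{166}{144 + P}$
$- \frac{13179}{g{\left(-123 \right)}} = - \frac{13179}{166 \frac{1}{144 - 123}} = - \frac{13179}{166 \cdot \frac{1}{21}} = - \frac{13179}{\frac{166}{21}} = \left(-13179\right) \frac{21}{166} = - \frac{276759}{166}$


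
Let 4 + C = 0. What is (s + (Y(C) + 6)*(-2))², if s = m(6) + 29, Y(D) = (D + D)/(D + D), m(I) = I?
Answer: 441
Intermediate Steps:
C = -4 (C = -4 + 0 = -4)
Y(D) = 1 (Y(D) = (2*D)/((2*D)) = (2*D)*(1/(2*D)) = 1)
s = 35 (s = 6 + 29 = 35)
(s + (Y(C) + 6)*(-2))² = (35 + (1 + 6)*(-2))² = (35 + 7*(-2))² = (35 - 14)² = 21² = 441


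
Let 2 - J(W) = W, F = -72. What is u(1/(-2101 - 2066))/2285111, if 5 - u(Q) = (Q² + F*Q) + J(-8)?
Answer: -87119470/39678413756679 ≈ -2.1956e-6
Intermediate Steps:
J(W) = 2 - W
u(Q) = -5 - Q² + 72*Q (u(Q) = 5 - ((Q² - 72*Q) + (2 - 1*(-8))) = 5 - ((Q² - 72*Q) + (2 + 8)) = 5 - ((Q² - 72*Q) + 10) = 5 - (10 + Q² - 72*Q) = 5 + (-10 - Q² + 72*Q) = -5 - Q² + 72*Q)
u(1/(-2101 - 2066))/2285111 = (-5 - (1/(-2101 - 2066))² + 72/(-2101 - 2066))/2285111 = (-5 - (1/(-4167))² + 72/(-4167))*(1/2285111) = (-5 - (-1/4167)² + 72*(-1/4167))*(1/2285111) = (-5 - 1*1/17363889 - 8/463)*(1/2285111) = (-5 - 1/17363889 - 8/463)*(1/2285111) = -87119470/17363889*1/2285111 = -87119470/39678413756679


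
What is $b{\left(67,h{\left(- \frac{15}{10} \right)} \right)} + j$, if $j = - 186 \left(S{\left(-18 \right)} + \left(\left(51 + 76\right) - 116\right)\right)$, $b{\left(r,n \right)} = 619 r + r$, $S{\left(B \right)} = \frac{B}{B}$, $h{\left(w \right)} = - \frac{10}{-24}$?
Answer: $39308$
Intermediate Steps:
$h{\left(w \right)} = \frac{5}{12}$ ($h{\left(w \right)} = \left(-10\right) \left(- \frac{1}{24}\right) = \frac{5}{12}$)
$S{\left(B \right)} = 1$
$b{\left(r,n \right)} = 620 r$
$j = -2232$ ($j = - 186 \left(1 + \left(\left(51 + 76\right) - 116\right)\right) = - 186 \left(1 + \left(127 - 116\right)\right) = - 186 \left(1 + 11\right) = \left(-186\right) 12 = -2232$)
$b{\left(67,h{\left(- \frac{15}{10} \right)} \right)} + j = 620 \cdot 67 - 2232 = 41540 - 2232 = 39308$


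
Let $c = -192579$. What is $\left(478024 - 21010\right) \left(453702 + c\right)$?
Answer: $119336866722$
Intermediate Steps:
$\left(478024 - 21010\right) \left(453702 + c\right) = \left(478024 - 21010\right) \left(453702 - 192579\right) = 457014 \cdot 261123 = 119336866722$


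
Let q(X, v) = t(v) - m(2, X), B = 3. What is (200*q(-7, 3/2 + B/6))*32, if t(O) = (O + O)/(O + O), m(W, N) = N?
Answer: 51200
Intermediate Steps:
t(O) = 1 (t(O) = (2*O)/((2*O)) = (2*O)*(1/(2*O)) = 1)
q(X, v) = 1 - X
(200*q(-7, 3/2 + B/6))*32 = (200*(1 - 1*(-7)))*32 = (200*(1 + 7))*32 = (200*8)*32 = 1600*32 = 51200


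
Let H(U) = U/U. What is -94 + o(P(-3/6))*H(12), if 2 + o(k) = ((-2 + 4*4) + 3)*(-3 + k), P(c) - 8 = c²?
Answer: -27/4 ≈ -6.7500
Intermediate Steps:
P(c) = 8 + c²
H(U) = 1
o(k) = -53 + 17*k (o(k) = -2 + ((-2 + 4*4) + 3)*(-3 + k) = -2 + ((-2 + 16) + 3)*(-3 + k) = -2 + (14 + 3)*(-3 + k) = -2 + 17*(-3 + k) = -2 + (-51 + 17*k) = -53 + 17*k)
-94 + o(P(-3/6))*H(12) = -94 + (-53 + 17*(8 + (-3/6)²))*1 = -94 + (-53 + 17*(8 + (-3*⅙)²))*1 = -94 + (-53 + 17*(8 + (-½)²))*1 = -94 + (-53 + 17*(8 + ¼))*1 = -94 + (-53 + 17*(33/4))*1 = -94 + (-53 + 561/4)*1 = -94 + (349/4)*1 = -94 + 349/4 = -27/4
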